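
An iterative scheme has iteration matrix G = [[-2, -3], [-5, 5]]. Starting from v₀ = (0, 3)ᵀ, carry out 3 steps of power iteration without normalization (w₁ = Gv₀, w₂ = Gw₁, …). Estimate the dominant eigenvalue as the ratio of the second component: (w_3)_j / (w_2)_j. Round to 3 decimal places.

w1 = Gv₀ = (-9, 15)
w2 = Gw1 = (-27, 120)
w3 = Gw2 = (-306, 735)
Ratio at component: 735 / 120 = 6.125

λ ≈ 6.125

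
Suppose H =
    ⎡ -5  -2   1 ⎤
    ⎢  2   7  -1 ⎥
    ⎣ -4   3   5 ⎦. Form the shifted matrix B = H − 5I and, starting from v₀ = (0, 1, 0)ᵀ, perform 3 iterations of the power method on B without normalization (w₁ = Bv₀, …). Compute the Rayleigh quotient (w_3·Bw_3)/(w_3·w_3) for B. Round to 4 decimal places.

B = H − 5I has rows (-10, -2, 1); (2, 2, -1); (-4, 3, 0)
w1 = Bv₀ = ((-10)·0 + (-2)·1 + 1·0; 2·0 + 2·1 + (-1)·0; (-4)·0 + 3·1 + 0·0) = (-2, 2, 3)
w2 = Bw1 = ((-10)·(-2) + (-2)·2 + 1·3; 2·(-2) + 2·2 + (-1)·3; (-4)·(-2) + 3·2 + 0·3) = (19, -3, 14)
w3 = Bw2 = (-170, 18, -85)
Bw3 = (1579, -219, 734)
w3·Bw3 = -334762; w3·w3 = 36449; μ ≈ -334762/36449 = -9.1844

μ ≈ -9.1844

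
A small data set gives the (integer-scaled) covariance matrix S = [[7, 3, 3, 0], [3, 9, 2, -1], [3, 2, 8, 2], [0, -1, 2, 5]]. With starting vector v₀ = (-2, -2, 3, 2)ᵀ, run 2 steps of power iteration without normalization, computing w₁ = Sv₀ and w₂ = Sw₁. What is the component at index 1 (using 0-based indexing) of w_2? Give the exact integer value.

-195

w1 = Sv₀ = (-11, -20, 18, 18)
w2 = Sw1 = (-83, -195, 107, 146)
The requested component of w2 is -195.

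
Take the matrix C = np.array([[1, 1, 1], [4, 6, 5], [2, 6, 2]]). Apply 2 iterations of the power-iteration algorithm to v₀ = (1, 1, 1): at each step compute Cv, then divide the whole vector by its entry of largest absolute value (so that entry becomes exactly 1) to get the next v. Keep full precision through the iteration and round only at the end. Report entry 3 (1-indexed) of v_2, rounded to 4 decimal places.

Cv0 = (3.00000, 15.00000, 10.00000); divide by 15.00000 → v1 = (0.20000, 1.00000, 0.66667)
Cv1 = (1.86667, 10.13333, 7.73333); divide by 10.13333 → v2 = (0.18421, 1.00000, 0.76316)
Requested entry of v2: 116/152 = 0.7632

0.7632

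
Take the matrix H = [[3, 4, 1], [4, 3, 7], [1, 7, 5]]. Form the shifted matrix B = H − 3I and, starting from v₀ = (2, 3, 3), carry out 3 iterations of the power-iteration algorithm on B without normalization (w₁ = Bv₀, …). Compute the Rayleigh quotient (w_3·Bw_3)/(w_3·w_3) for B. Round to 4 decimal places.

μ ≈ 9.3397

B = H − 3I has rows (0, 4, 1); (4, 0, 7); (1, 7, 2)
w1 = Bv₀ = (0·2 + 4·3 + 1·3; 4·2 + 0·3 + 7·3; 1·2 + 7·3 + 2·3) = (15, 29, 29)
w2 = Bw1 = (0·15 + 4·29 + 1·29; 4·15 + 0·29 + 7·29; 1·15 + 7·29 + 2·29) = (145, 263, 276)
w3 = Bw2 = (1328, 2512, 2538)
Bw3 = (12586, 23078, 23988)
w3·Bw3 = 135567688; w3·w3 = 14515172; μ ≈ 135567688/14515172 = 9.3397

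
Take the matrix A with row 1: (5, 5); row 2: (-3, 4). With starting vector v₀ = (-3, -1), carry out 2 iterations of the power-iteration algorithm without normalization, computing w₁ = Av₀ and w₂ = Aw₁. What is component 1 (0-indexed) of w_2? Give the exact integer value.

80

w1 = Av₀ = (5·(-3) + 5·(-1); (-3)·(-3) + 4·(-1)) = (-20, 5)
w2 = Aw1 = (5·(-20) + 5·5; (-3)·(-20) + 4·5) = (-75, 80)
The requested component of w2 is 80.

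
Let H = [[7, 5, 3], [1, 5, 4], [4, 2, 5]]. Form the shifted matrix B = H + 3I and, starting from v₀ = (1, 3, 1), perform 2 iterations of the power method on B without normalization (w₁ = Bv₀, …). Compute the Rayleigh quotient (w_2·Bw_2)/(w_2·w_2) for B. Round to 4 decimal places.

15.0537

B = H + 3I has rows (10, 5, 3); (1, 8, 4); (4, 2, 8)
w1 = Bv₀ = (28, 29, 18)
w2 = Bw1 = (479, 332, 314)
Bw2 = (7392, 4391, 5092)
w2·Bw2 = 6597468; w2·w2 = 438261; μ ≈ 6597468/438261 = 15.0537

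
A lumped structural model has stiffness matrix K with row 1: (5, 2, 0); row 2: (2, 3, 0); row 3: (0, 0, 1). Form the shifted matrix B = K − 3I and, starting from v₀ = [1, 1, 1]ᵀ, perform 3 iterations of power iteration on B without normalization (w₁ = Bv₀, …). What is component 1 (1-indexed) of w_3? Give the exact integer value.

B = K − 3I has rows (2, 2, 0); (2, 0, 0); (0, 0, -2)
w1 = Bv₀ = (4, 2, -2)
w2 = Bw1 = (12, 8, 4)
w3 = Bw2 = (40, 24, -8)
Requested component of w3: 40

40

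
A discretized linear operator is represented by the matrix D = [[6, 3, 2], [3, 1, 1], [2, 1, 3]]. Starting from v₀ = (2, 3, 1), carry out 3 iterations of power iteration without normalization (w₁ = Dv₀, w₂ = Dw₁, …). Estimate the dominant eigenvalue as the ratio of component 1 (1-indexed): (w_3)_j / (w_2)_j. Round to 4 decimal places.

λ ≈ 8.3351

w1 = Dv₀ = (23, 10, 10)
w2 = Dw1 = (188, 89, 86)
w3 = Dw2 = (1567, 739, 723)
Ratio at component: 1567 / 188 = 8.3351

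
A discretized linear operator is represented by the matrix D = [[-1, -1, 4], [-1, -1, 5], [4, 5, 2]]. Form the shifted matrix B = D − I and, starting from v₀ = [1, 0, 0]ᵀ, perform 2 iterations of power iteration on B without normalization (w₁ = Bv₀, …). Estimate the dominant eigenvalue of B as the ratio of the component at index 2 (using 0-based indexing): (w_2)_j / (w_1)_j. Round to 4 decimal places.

B = D − I has rows (-2, -1, 4); (-1, -2, 5); (4, 5, 1)
w1 = Bv₀ = (-2, -1, 4)
w2 = Bw1 = (21, 24, -9)
Ratio: -9/4 = -2.2500

μ ≈ -2.2500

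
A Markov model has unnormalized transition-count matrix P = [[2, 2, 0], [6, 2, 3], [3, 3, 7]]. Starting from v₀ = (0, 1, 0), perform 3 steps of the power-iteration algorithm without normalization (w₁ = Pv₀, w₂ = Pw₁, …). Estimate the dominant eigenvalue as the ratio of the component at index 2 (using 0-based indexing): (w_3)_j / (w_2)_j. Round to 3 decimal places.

w1 = Pv₀ = (2·0 + 2·1 + 0·0; 6·0 + 2·1 + 3·0; 3·0 + 3·1 + 7·0) = (2, 2, 3)
w2 = Pw1 = (2·2 + 2·2 + 0·3; 6·2 + 2·2 + 3·3; 3·2 + 3·2 + 7·3) = (8, 25, 33)
w3 = Pw2 = (66, 197, 330)
Ratio at component: 330 / 33 = 10.000

λ ≈ 10.000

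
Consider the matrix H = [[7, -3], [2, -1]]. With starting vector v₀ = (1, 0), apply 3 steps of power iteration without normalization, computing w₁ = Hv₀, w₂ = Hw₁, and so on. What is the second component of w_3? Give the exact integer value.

w1 = Hv₀ = (7·1 + (-3)·0; 2·1 + (-1)·0) = (7, 2)
w2 = Hw1 = (7·7 + (-3)·2; 2·7 + (-1)·2) = (43, 12)
w3 = Hw2 = (265, 74)
The requested component of w3 is 74.

74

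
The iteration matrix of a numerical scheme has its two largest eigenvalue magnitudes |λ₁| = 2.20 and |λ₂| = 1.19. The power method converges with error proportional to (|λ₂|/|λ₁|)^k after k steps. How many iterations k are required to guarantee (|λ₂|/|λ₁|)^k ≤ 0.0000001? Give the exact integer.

|λ₂/λ₁| = 1.19/2.20 = 0.54091
Need k ≥ ln(0.0000001) / ln(0.54091) = -16.1181 / -0.6145 ≈ 26.229
Smallest integer k satisfying the bound: 27

27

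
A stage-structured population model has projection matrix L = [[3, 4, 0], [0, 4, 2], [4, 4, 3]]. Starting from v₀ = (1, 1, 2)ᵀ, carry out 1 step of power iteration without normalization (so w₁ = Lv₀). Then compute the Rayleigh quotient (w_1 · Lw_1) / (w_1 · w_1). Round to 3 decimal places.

w1 = Lv₀ = (3·1 + 4·1 + 0·2; 0·1 + 4·1 + 2·2; 4·1 + 4·1 + 3·2) = (7, 8, 14)
Lw1 = (53, 60, 102)
w1·Lw1 = 7·53 + 8·60 + 14·102 = 2279; w1·w1 = 7·7 + 8·8 + 14·14 = 309
λ ≈ 2279/309 = 7.375

λ ≈ 7.375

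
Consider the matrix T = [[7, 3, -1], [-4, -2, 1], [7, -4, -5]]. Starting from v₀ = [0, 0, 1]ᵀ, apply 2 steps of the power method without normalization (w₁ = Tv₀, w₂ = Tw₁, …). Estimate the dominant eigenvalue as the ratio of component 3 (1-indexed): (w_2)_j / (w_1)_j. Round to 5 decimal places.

-2.80000

w1 = Tv₀ = (7·0 + 3·0 + (-1)·1; (-4)·0 + (-2)·0 + 1·1; 7·0 + (-4)·0 + (-5)·1) = (-1, 1, -5)
w2 = Tw1 = (7·(-1) + 3·1 + (-1)·(-5); (-4)·(-1) + (-2)·1 + 1·(-5); 7·(-1) + (-4)·1 + (-5)·(-5)) = (1, -3, 14)
Ratio at component: 14 / -5 = -2.80000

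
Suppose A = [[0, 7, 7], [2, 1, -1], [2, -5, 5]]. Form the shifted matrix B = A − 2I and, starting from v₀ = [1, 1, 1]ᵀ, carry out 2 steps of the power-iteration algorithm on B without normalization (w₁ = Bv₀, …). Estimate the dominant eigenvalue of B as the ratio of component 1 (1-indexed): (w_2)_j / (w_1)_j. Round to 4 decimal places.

-2.0000

B = A − 2I has rows (-2, 7, 7); (2, -1, -1); (2, -5, 3)
w1 = Bv₀ = ((-2)·1 + 7·1 + 7·1; 2·1 + (-1)·1 + (-1)·1; 2·1 + (-5)·1 + 3·1) = (12, 0, 0)
w2 = Bw1 = ((-2)·12 + 7·0 + 7·0; 2·12 + (-1)·0 + (-1)·0; 2·12 + (-5)·0 + 3·0) = (-24, 24, 24)
Ratio: -24/12 = -2.0000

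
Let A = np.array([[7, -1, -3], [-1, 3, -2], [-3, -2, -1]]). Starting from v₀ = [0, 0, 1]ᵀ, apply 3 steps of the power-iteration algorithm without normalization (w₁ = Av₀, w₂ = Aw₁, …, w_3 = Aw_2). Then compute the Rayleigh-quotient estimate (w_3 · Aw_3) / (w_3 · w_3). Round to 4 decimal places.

7.7762

w1 = Av₀ = (7·0 + (-1)·0 + (-3)·1; (-1)·0 + 3·0 + (-2)·1; (-3)·0 + (-2)·0 + (-1)·1) = (-3, -2, -1)
w2 = Aw1 = (7·(-3) + (-1)·(-2) + (-3)·(-1); (-1)·(-3) + 3·(-2) + (-2)·(-1); (-3)·(-3) + (-2)·(-2) + (-1)·(-1)) = (-16, -1, 14)
w3 = Aw2 = (-153, -15, 36)
Aw3 = (-1164, 36, 453)
w3·Aw3 = (-153)·(-1164) + (-15)·36 + 36·453 = 193860; w3·w3 = (-153)·(-153) + (-15)·(-15) + 36·36 = 24930
λ ≈ 193860/24930 = 7.7762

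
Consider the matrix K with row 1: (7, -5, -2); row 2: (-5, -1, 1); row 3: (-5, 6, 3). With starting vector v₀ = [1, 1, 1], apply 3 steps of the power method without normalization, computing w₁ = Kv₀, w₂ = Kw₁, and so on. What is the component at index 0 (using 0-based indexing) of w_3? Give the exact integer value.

w1 = Kv₀ = (0, -5, 4)
w2 = Kw1 = (17, 9, -18)
w3 = Kw2 = (110, -112, -85)
The requested component of w3 is 110.

110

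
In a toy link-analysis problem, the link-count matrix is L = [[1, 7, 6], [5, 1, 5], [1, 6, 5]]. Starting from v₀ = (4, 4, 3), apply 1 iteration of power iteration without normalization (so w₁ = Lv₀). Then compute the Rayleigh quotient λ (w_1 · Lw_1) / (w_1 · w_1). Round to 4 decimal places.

w1 = Lv₀ = (1·4 + 7·4 + 6·3; 5·4 + 1·4 + 5·3; 1·4 + 6·4 + 5·3) = (50, 39, 43)
Lw1 = (581, 504, 499)
w1·Lw1 = 50·581 + 39·504 + 43·499 = 70163; w1·w1 = 50·50 + 39·39 + 43·43 = 5870
λ ≈ 70163/5870 = 11.9528

11.9528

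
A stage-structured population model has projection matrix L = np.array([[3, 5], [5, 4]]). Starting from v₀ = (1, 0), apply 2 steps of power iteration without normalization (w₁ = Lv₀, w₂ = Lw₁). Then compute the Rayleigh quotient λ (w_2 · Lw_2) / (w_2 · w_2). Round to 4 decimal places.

w1 = Lv₀ = (3·1 + 5·0; 5·1 + 4·0) = (3, 5)
w2 = Lw1 = (3·3 + 5·5; 5·3 + 4·5) = (34, 35)
Lw2 = (277, 310)
w2·Lw2 = 34·277 + 35·310 = 20268; w2·w2 = 34·34 + 35·35 = 2381
λ ≈ 20268/2381 = 8.5124

λ ≈ 8.5124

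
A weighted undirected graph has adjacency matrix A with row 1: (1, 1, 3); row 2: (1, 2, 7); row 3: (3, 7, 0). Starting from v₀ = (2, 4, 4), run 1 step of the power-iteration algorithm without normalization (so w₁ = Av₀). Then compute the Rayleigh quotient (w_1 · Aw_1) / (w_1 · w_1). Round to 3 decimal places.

9.008

w1 = Av₀ = (1·2 + 1·4 + 3·4; 1·2 + 2·4 + 7·4; 3·2 + 7·4 + 0·4) = (18, 38, 34)
Aw1 = (158, 332, 320)
w1·Aw1 = 18·158 + 38·332 + 34·320 = 26340; w1·w1 = 18·18 + 38·38 + 34·34 = 2924
λ ≈ 26340/2924 = 9.008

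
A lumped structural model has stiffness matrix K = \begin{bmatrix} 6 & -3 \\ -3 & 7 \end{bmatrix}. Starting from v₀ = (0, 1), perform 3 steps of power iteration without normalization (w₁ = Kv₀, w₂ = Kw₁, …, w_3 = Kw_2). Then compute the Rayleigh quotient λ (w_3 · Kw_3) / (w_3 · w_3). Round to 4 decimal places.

λ ≈ 9.5315

w1 = Kv₀ = (-3, 7)
w2 = Kw1 = (-39, 58)
w3 = Kw2 = (-408, 523)
Kw3 = (-4017, 4885)
w3·Kw3 = (-408)·(-4017) + 523·4885 = 4193791; w3·w3 = (-408)·(-408) + 523·523 = 439993
λ ≈ 4193791/439993 = 9.5315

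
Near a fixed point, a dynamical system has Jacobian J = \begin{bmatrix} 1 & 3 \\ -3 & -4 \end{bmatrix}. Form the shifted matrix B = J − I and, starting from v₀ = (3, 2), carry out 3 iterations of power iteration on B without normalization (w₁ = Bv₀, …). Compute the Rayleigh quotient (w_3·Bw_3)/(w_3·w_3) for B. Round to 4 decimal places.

-2.3093

B = J − I has rows (0, 3); (-3, -5)
w1 = Bv₀ = (0·3 + 3·2; (-3)·3 + (-5)·2) = (6, -19)
w2 = Bw1 = (0·6 + 3·(-19); (-3)·6 + (-5)·(-19)) = (-57, 77)
w3 = Bw2 = (231, -214)
Bw3 = (-642, 377)
w3·Bw3 = -228980; w3·w3 = 99157; μ ≈ -228980/99157 = -2.3093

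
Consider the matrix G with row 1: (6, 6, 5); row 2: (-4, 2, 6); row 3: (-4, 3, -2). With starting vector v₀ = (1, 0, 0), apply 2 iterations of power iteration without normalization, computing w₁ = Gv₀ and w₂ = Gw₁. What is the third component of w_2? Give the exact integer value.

w1 = Gv₀ = (6·1 + 6·0 + 5·0; (-4)·1 + 2·0 + 6·0; (-4)·1 + 3·0 + (-2)·0) = (6, -4, -4)
w2 = Gw1 = (6·6 + 6·(-4) + 5·(-4); (-4)·6 + 2·(-4) + 6·(-4); (-4)·6 + 3·(-4) + (-2)·(-4)) = (-8, -56, -28)
The requested component of w2 is -28.

-28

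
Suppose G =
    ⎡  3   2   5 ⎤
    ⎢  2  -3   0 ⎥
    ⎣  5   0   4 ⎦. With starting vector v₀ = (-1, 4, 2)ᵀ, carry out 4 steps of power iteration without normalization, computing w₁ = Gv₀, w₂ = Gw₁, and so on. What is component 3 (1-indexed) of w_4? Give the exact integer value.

w1 = Gv₀ = (15, -14, 3)
w2 = Gw1 = (32, 72, 87)
w3 = Gw2 = (675, -152, 508)
w4 = Gw3 = (4261, 1806, 5407)
The requested component of w4 is 5407.

5407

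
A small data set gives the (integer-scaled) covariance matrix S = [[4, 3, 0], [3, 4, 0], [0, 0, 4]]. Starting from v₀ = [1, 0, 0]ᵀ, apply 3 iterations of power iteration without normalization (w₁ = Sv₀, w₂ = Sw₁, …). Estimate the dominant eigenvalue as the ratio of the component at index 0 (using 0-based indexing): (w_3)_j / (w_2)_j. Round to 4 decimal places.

w1 = Sv₀ = (4·1 + 3·0 + 0·0; 3·1 + 4·0 + 0·0; 0·1 + 0·0 + 4·0) = (4, 3, 0)
w2 = Sw1 = (4·4 + 3·3 + 0·0; 3·4 + 4·3 + 0·0; 0·4 + 0·3 + 4·0) = (25, 24, 0)
w3 = Sw2 = (172, 171, 0)
Ratio at component: 172 / 25 = 6.8800

6.8800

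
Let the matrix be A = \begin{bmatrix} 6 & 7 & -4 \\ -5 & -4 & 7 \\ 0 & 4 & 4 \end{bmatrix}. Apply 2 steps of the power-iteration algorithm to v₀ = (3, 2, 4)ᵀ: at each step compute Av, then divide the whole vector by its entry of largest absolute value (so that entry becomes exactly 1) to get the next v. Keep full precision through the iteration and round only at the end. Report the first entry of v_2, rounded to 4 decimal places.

Av0 = (16.00000, 5.00000, 24.00000); divide by 24.00000 → v1 = (0.66667, 0.20833, 1.00000)
Av1 = (1.45833, 2.83333, 4.83333); divide by 4.83333 → v2 = (0.30172, 0.58621, 1.00000)
Requested entry of v2: 35/116 = 0.3017

0.3017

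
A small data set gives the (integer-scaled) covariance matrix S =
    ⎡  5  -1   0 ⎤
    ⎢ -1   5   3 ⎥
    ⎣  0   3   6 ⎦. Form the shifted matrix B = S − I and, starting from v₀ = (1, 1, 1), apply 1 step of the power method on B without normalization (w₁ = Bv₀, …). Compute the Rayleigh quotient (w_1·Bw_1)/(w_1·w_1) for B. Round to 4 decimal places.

B = S − I has rows (4, -1, 0); (-1, 4, 3); (0, 3, 5)
w1 = Bv₀ = (3, 6, 8)
Bw1 = (6, 45, 58)
w1·Bw1 = 752; w1·w1 = 109; μ ≈ 752/109 = 6.8991

μ ≈ 6.8991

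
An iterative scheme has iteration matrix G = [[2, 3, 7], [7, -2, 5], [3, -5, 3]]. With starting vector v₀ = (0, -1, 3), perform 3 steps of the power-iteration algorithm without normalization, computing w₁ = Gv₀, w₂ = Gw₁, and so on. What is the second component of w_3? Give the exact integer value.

1026

w1 = Gv₀ = (2·0 + 3·(-1) + 7·3; 7·0 + (-2)·(-1) + 5·3; 3·0 + (-5)·(-1) + 3·3) = (18, 17, 14)
w2 = Gw1 = (2·18 + 3·17 + 7·14; 7·18 + (-2)·17 + 5·14; 3·18 + (-5)·17 + 3·14) = (185, 162, 11)
w3 = Gw2 = (933, 1026, -222)
The requested component of w3 is 1026.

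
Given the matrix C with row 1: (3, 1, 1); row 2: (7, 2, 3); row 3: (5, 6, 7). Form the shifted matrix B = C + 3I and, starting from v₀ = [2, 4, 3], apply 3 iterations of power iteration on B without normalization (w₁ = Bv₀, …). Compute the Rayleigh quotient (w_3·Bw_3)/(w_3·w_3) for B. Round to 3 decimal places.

B = C + 3I has rows (6, 1, 1); (7, 5, 3); (5, 6, 10)
w1 = Bv₀ = (6·2 + 1·4 + 1·3; 7·2 + 5·4 + 3·3; 5·2 + 6·4 + 10·3) = (19, 43, 64)
w2 = Bw1 = (6·19 + 1·43 + 1·64; 7·19 + 5·43 + 3·64; 5·19 + 6·43 + 10·64) = (221, 540, 993)
w3 = Bw2 = (2859, 7226, 14275)
Bw3 = (38655, 98968, 200401)
w3·Bw3 = 3686381688; w3·w3 = 264164582; μ ≈ 3686381688/264164582 = 13.955

13.955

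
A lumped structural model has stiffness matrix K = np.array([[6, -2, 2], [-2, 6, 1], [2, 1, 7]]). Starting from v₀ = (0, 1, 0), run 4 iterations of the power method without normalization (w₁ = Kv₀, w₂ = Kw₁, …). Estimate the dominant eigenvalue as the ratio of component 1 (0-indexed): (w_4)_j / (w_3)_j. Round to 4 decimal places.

w1 = Kv₀ = (6·0 + (-2)·1 + 2·0; (-2)·0 + 6·1 + 1·0; 2·0 + 1·1 + 7·0) = (-2, 6, 1)
w2 = Kw1 = (6·(-2) + (-2)·6 + 2·1; (-2)·(-2) + 6·6 + 1·1; 2·(-2) + 1·6 + 7·1) = (-22, 41, 9)
w3 = Kw2 = (-196, 299, 60)
w4 = Kw3 = (-1654, 2246, 327)
Ratio at component: 2246 / 299 = 7.5117

7.5117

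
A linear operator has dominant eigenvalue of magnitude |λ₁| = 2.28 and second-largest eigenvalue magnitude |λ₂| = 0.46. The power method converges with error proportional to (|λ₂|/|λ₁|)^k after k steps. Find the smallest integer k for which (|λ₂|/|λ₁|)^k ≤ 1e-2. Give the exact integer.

|λ₂/λ₁| = 0.46/2.28 = 0.20175
Need k ≥ ln(1e-2) / ln(0.20175) = -4.6052 / -1.6007 ≈ 2.877
Smallest integer k satisfying the bound: 3

3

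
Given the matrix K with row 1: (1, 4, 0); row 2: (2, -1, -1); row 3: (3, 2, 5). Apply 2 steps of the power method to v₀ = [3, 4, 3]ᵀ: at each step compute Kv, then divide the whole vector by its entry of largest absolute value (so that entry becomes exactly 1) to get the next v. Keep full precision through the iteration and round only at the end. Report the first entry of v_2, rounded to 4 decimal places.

Kv0 = (19.00000, -1.00000, 32.00000); divide by 32.00000 → v1 = (0.59375, -0.03125, 1.00000)
Kv1 = (0.46875, 0.21875, 6.71875); divide by 6.71875 → v2 = (0.06977, 0.03256, 1.00000)
Requested entry of v2: 15/215 = 0.0698

0.0698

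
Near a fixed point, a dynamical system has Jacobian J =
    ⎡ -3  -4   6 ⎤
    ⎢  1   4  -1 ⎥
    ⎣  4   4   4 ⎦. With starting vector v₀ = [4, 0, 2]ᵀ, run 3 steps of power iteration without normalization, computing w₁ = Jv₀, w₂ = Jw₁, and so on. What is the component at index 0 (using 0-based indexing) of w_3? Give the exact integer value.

280

w1 = Jv₀ = ((-3)·4 + (-4)·0 + 6·2; 1·4 + 4·0 + (-1)·2; 4·4 + 4·0 + 4·2) = (0, 2, 24)
w2 = Jw1 = ((-3)·0 + (-4)·2 + 6·24; 1·0 + 4·2 + (-1)·24; 4·0 + 4·2 + 4·24) = (136, -16, 104)
w3 = Jw2 = (280, -32, 896)
The requested component of w3 is 280.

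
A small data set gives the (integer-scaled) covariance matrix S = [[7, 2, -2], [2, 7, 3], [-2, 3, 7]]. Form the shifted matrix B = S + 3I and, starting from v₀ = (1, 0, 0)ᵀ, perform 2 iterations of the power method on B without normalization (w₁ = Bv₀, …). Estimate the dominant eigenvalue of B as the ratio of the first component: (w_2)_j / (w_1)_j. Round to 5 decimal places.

B = S + 3I has rows (10, 2, -2); (2, 10, 3); (-2, 3, 10)
w1 = Bv₀ = (10, 2, -2)
w2 = Bw1 = (108, 34, -34)
Ratio: 108/10 = 10.80000

10.80000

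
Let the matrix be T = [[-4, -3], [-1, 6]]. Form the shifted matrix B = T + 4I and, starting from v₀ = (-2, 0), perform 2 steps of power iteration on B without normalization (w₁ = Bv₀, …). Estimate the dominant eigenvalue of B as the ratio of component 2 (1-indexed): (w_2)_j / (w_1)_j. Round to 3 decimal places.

μ ≈ 10.000

B = T + 4I has rows (0, -3); (-1, 10)
w1 = Bv₀ = (0·(-2) + (-3)·0; (-1)·(-2) + 10·0) = (0, 2)
w2 = Bw1 = (0·0 + (-3)·2; (-1)·0 + 10·2) = (-6, 20)
Ratio: 20/2 = 10.000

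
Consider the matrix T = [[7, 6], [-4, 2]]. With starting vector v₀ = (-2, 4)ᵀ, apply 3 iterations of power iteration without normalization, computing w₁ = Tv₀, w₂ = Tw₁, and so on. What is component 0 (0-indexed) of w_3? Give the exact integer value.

w1 = Tv₀ = (10, 16)
w2 = Tw1 = (166, -8)
w3 = Tw2 = (1114, -680)
The requested component of w3 is 1114.

1114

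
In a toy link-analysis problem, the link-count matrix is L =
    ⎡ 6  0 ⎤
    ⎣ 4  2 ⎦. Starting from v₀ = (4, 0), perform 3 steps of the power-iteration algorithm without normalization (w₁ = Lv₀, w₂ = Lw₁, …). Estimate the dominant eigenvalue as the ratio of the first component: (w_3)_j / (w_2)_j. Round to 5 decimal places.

w1 = Lv₀ = (24, 16)
w2 = Lw1 = (144, 128)
w3 = Lw2 = (864, 832)
Ratio at component: 864 / 144 = 6.00000

6.00000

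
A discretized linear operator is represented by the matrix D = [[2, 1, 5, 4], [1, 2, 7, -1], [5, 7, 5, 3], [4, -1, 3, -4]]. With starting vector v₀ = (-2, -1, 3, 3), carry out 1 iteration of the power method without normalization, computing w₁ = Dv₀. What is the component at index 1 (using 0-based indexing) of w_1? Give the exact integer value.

14

w1 = Dv₀ = (2·(-2) + 1·(-1) + 5·3 + 4·3; 1·(-2) + 2·(-1) + 7·3 + (-1)·3; 5·(-2) + 7·(-1) + 5·3 + 3·3; 4·(-2) + (-1)·(-1) + 3·3 + (-4)·3) = (22, 14, 7, -10)
The requested component of w1 is 14.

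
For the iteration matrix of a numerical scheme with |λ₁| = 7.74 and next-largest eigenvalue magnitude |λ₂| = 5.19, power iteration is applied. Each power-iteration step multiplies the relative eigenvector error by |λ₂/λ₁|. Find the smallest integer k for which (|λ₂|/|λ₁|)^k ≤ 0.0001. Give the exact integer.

24

|λ₂/λ₁| = 5.19/7.74 = 0.67054
Need k ≥ ln(0.0001) / ln(0.67054) = -9.2103 / -0.3997 ≈ 23.045
Smallest integer k satisfying the bound: 24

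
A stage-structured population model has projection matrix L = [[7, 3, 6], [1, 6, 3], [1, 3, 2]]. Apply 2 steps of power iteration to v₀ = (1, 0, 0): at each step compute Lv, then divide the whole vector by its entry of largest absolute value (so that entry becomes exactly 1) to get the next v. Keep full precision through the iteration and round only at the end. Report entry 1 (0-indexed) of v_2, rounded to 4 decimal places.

0.2759

Lv0 = (7.00000, 1.00000, 1.00000); divide by 7.00000 → v1 = (1.00000, 0.14286, 0.14286)
Lv1 = (8.28571, 2.28571, 1.71429); divide by 8.28571 → v2 = (1.00000, 0.27586, 0.20690)
Requested entry of v2: 16/58 = 0.2759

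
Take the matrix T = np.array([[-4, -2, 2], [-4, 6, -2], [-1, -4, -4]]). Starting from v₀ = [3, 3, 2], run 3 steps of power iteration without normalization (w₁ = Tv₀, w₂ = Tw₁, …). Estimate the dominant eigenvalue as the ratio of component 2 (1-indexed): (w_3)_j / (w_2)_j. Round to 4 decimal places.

w1 = Tv₀ = ((-4)·3 + (-2)·3 + 2·2; (-4)·3 + 6·3 + (-2)·2; (-1)·3 + (-4)·3 + (-4)·2) = (-14, 2, -23)
w2 = Tw1 = ((-4)·(-14) + (-2)·2 + 2·(-23); (-4)·(-14) + 6·2 + (-2)·(-23); (-1)·(-14) + (-4)·2 + (-4)·(-23)) = (6, 114, 98)
w3 = Tw2 = (-56, 464, -854)
Ratio at component: 464 / 114 = 4.0702

λ ≈ 4.0702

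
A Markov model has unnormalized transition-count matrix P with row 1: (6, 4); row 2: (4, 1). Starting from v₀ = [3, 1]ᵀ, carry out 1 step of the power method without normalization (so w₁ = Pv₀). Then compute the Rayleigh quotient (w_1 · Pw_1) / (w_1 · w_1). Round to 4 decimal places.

w1 = Pv₀ = (6·3 + 4·1; 4·3 + 1·1) = (22, 13)
Pw1 = (184, 101)
w1·Pw1 = 22·184 + 13·101 = 5361; w1·w1 = 22·22 + 13·13 = 653
λ ≈ 5361/653 = 8.2098

8.2098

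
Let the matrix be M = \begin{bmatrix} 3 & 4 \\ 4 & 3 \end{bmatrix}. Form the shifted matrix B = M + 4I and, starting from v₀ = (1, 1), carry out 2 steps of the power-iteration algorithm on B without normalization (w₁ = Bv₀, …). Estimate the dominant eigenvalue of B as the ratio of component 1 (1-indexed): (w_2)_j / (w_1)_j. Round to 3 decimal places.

B = M + 4I has rows (7, 4); (4, 7)
w1 = Bv₀ = (11, 11)
w2 = Bw1 = (121, 121)
Ratio: 121/11 = 11.000

11.000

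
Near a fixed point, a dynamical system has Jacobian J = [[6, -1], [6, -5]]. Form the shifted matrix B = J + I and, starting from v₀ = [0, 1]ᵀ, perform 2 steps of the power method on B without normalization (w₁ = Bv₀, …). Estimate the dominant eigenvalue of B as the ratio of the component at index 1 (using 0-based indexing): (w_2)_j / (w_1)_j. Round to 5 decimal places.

μ ≈ -2.50000

B = J + I has rows (7, -1); (6, -4)
w1 = Bv₀ = (-1, -4)
w2 = Bw1 = (-3, 10)
Ratio: 10/-4 = -2.50000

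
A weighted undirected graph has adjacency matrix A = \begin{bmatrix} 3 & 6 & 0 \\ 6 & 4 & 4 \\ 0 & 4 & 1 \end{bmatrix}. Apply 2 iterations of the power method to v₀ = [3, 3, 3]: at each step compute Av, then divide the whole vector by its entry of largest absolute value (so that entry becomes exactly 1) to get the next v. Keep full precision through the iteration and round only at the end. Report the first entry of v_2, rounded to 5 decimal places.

Av0 = (27.000000, 42.000000, 15.000000); divide by 42.000000 → v1 = (0.642857, 1.000000, 0.357143)
Av1 = (7.928571, 9.285714, 4.357143); divide by 9.285714 → v2 = (0.853846, 1.000000, 0.469231)
Requested entry of v2: 333/390 = 0.85385

0.85385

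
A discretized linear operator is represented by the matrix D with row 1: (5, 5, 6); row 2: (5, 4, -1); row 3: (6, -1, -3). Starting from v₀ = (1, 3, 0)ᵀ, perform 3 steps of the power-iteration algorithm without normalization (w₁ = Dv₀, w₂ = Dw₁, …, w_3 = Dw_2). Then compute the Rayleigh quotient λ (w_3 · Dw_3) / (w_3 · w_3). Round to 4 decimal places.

w1 = Dv₀ = (20, 17, 3)
w2 = Dw1 = (203, 165, 94)
w3 = Dw2 = (2404, 1581, 771)
Dw3 = (24551, 17573, 10530)
w3·Dw3 = 2404·24551 + 1581·17573 + 771·10530 = 94922147; w3·w3 = 2404·2404 + 1581·1581 + 771·771 = 8873218
λ ≈ 94922147/8873218 = 10.6976

λ ≈ 10.6976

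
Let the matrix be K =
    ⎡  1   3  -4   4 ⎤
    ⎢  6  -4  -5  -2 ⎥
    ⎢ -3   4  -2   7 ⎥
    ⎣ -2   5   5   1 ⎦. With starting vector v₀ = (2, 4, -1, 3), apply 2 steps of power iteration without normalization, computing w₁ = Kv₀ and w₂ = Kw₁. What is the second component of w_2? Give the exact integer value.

w1 = Kv₀ = (30, -5, 33, 14)
w2 = Kw1 = (-61, 7, -78, 94)
The requested component of w2 is 7.

7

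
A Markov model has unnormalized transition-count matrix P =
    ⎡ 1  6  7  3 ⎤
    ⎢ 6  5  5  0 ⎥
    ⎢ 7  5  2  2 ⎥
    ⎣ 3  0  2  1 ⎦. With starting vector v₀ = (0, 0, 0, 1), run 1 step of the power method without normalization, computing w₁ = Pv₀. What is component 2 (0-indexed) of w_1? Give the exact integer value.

2

w1 = Pv₀ = (3, 0, 2, 1)
The requested component of w1 is 2.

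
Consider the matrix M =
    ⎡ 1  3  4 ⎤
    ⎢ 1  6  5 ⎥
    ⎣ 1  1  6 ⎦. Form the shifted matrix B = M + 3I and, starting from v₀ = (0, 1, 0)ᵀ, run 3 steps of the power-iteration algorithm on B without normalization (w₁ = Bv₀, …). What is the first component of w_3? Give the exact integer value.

523

B = M + 3I has rows (4, 3, 4); (1, 9, 5); (1, 1, 9)
w1 = Bv₀ = (4·0 + 3·1 + 4·0; 1·0 + 9·1 + 5·0; 1·0 + 1·1 + 9·0) = (3, 9, 1)
w2 = Bw1 = (4·3 + 3·9 + 4·1; 1·3 + 9·9 + 5·1; 1·3 + 1·9 + 9·1) = (43, 89, 21)
w3 = Bw2 = (523, 949, 321)
Requested component of w3: 523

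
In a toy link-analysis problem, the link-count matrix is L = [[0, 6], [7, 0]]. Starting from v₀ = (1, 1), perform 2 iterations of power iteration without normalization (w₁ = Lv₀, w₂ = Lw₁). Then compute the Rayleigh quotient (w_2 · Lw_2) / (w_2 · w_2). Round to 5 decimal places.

λ ≈ 6.50000

w1 = Lv₀ = (6, 7)
w2 = Lw1 = (42, 42)
Lw2 = (252, 294)
w2·Lw2 = 42·252 + 42·294 = 22932; w2·w2 = 42·42 + 42·42 = 3528
λ ≈ 22932/3528 = 6.50000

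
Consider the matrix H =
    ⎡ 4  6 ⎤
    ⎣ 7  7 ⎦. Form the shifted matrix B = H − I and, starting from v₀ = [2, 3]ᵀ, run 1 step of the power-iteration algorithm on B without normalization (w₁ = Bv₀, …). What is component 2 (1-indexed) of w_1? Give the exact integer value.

B = H − I has rows (3, 6); (7, 6)
w1 = Bv₀ = (24, 32)
Requested component of w1: 32

32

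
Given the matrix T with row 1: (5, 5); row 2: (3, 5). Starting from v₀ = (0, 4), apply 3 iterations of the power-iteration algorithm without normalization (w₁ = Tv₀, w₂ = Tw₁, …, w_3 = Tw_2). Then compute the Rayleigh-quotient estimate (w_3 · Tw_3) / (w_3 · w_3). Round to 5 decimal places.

λ ≈ 8.87692

w1 = Tv₀ = (20, 20)
w2 = Tw1 = (200, 160)
w3 = Tw2 = (1800, 1400)
Tw3 = (16000, 12400)
w3·Tw3 = 1800·16000 + 1400·12400 = 46160000; w3·w3 = 1800·1800 + 1400·1400 = 5200000
λ ≈ 46160000/5200000 = 8.87692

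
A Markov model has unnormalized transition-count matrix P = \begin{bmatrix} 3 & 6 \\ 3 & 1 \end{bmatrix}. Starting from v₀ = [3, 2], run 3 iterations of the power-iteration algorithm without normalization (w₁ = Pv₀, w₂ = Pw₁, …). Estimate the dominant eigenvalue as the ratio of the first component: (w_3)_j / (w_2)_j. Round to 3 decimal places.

w1 = Pv₀ = (21, 11)
w2 = Pw1 = (129, 74)
w3 = Pw2 = (831, 461)
Ratio at component: 831 / 129 = 6.442

λ ≈ 6.442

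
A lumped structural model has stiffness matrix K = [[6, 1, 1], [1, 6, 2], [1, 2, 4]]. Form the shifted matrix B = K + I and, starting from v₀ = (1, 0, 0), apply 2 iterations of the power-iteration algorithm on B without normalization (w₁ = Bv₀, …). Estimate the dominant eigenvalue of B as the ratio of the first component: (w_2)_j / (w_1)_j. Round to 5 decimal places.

7.28571

B = K + I has rows (7, 1, 1); (1, 7, 2); (1, 2, 5)
w1 = Bv₀ = (7·1 + 1·0 + 1·0; 1·1 + 7·0 + 2·0; 1·1 + 2·0 + 5·0) = (7, 1, 1)
w2 = Bw1 = (7·7 + 1·1 + 1·1; 1·7 + 7·1 + 2·1; 1·7 + 2·1 + 5·1) = (51, 16, 14)
Ratio: 51/7 = 7.28571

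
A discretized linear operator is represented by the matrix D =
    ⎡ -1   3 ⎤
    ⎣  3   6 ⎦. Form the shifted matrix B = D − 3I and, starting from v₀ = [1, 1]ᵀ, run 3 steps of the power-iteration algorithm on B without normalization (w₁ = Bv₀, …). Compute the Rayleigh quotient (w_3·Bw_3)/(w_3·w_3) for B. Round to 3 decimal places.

μ ≈ 0.066

B = D − 3I has rows (-4, 3); (3, 3)
w1 = Bv₀ = ((-4)·1 + 3·1; 3·1 + 3·1) = (-1, 6)
w2 = Bw1 = ((-4)·(-1) + 3·6; 3·(-1) + 3·6) = (22, 15)
w3 = Bw2 = (-43, 111)
Bw3 = (505, 204)
w3·Bw3 = 929; w3·w3 = 14170; μ ≈ 929/14170 = 0.066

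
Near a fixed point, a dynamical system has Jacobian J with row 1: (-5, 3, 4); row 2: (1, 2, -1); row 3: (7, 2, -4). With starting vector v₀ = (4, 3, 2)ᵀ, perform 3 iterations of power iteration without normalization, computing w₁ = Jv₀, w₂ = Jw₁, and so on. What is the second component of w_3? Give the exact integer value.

226

w1 = Jv₀ = (-3, 8, 26)
w2 = Jw1 = (143, -13, -109)
w3 = Jw2 = (-1190, 226, 1411)
The requested component of w3 is 226.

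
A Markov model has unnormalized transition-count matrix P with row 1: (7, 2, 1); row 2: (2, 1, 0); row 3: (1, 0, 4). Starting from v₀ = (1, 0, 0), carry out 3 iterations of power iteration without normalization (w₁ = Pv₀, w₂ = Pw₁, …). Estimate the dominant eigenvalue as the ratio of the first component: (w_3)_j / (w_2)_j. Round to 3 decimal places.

w1 = Pv₀ = (7·1 + 2·0 + 1·0; 2·1 + 1·0 + 0·0; 1·1 + 0·0 + 4·0) = (7, 2, 1)
w2 = Pw1 = (7·7 + 2·2 + 1·1; 2·7 + 1·2 + 0·1; 1·7 + 0·2 + 4·1) = (54, 16, 11)
w3 = Pw2 = (421, 124, 98)
Ratio at component: 421 / 54 = 7.796

7.796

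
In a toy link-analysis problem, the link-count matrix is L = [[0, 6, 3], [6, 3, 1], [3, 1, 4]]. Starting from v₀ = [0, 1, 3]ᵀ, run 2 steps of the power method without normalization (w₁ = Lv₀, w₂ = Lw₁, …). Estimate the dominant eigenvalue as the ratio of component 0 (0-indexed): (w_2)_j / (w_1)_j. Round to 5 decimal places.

w1 = Lv₀ = (0·0 + 6·1 + 3·3; 6·0 + 3·1 + 1·3; 3·0 + 1·1 + 4·3) = (15, 6, 13)
w2 = Lw1 = (0·15 + 6·6 + 3·13; 6·15 + 3·6 + 1·13; 3·15 + 1·6 + 4·13) = (75, 121, 103)
Ratio at component: 75 / 15 = 5.00000

5.00000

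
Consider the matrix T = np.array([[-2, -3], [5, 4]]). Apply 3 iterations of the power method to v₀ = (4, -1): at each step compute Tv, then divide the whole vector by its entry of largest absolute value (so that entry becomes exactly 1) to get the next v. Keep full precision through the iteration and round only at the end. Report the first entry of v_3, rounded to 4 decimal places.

Tv0 = (-5.00000, 16.00000); divide by 16.00000 → v1 = (-0.31250, 1.00000)
Tv1 = (-2.37500, 2.43750); divide by 2.43750 → v2 = (-0.97436, 1.00000)
Tv2 = (-1.05128, -0.87179); divide by -1.05128 → v3 = (1.00000, 0.82927)
Requested entry of v3: -41/-41 = 1.0000

1.0000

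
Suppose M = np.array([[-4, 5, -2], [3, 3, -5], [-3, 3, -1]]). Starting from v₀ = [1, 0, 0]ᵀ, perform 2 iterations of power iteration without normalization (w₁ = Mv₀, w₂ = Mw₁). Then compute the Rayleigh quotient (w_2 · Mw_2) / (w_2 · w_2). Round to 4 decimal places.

λ ≈ -3.3911

w1 = Mv₀ = ((-4)·1 + 5·0 + (-2)·0; 3·1 + 3·0 + (-5)·0; (-3)·1 + 3·0 + (-1)·0) = (-4, 3, -3)
w2 = Mw1 = ((-4)·(-4) + 5·3 + (-2)·(-3); 3·(-4) + 3·3 + (-5)·(-3); (-3)·(-4) + 3·3 + (-1)·(-3)) = (37, 12, 24)
Mw2 = (-136, 27, -99)
w2·Mw2 = 37·(-136) + 12·27 + 24·(-99) = -7084; w2·w2 = 37·37 + 12·12 + 24·24 = 2089
λ ≈ -7084/2089 = -3.3911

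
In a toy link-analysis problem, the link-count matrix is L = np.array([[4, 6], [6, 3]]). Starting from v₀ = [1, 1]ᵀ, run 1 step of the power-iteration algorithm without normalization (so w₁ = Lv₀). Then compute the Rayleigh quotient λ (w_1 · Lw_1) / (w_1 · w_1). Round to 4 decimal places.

9.5193

w1 = Lv₀ = (4·1 + 6·1; 6·1 + 3·1) = (10, 9)
Lw1 = (94, 87)
w1·Lw1 = 10·94 + 9·87 = 1723; w1·w1 = 10·10 + 9·9 = 181
λ ≈ 1723/181 = 9.5193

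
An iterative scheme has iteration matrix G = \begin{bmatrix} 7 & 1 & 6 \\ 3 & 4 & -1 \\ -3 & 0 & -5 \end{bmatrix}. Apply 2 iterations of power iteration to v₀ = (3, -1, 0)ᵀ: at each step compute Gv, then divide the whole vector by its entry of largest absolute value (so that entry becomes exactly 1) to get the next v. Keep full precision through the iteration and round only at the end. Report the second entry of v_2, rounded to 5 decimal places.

0.97802

Gv0 = (20.000000, 5.000000, -9.000000); divide by 20.000000 → v1 = (1.000000, 0.250000, -0.450000)
Gv1 = (4.550000, 4.450000, -0.750000); divide by 4.550000 → v2 = (1.000000, 0.978022, -0.164835)
Requested entry of v2: 89/91 = 0.97802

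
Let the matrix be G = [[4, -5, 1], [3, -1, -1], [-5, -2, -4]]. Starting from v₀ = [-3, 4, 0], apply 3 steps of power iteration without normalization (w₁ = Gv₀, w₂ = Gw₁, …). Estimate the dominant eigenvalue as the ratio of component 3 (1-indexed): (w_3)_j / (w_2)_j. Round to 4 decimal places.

-1.0886

w1 = Gv₀ = (4·(-3) + (-5)·4 + 1·0; 3·(-3) + (-1)·4 + (-1)·0; (-5)·(-3) + (-2)·4 + (-4)·0) = (-32, -13, 7)
w2 = Gw1 = (4·(-32) + (-5)·(-13) + 1·7; 3·(-32) + (-1)·(-13) + (-1)·7; (-5)·(-32) + (-2)·(-13) + (-4)·7) = (-56, -90, 158)
w3 = Gw2 = (384, -236, -172)
Ratio at component: -172 / 158 = -1.0886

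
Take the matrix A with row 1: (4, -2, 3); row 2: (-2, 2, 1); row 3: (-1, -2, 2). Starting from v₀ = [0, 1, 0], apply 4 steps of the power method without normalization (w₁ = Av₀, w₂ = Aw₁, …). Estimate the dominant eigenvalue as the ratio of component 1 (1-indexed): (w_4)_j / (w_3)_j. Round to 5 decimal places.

w1 = Av₀ = (-2, 2, -2)
w2 = Aw1 = (-18, 6, -6)
w3 = Aw2 = (-102, 42, -6)
w4 = Aw3 = (-510, 282, 6)
Ratio at component: -510 / -102 = 5.00000

λ ≈ 5.00000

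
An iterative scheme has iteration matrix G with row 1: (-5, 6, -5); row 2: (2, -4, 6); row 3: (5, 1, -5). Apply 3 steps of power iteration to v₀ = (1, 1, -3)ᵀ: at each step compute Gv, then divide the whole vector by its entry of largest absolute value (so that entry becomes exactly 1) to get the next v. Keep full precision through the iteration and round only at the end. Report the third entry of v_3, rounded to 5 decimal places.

Gv0 = (16.000000, -20.000000, 21.000000); divide by 21.000000 → v1 = (0.761905, -0.952381, 1.000000)
Gv1 = (-14.523810, 11.333333, -2.142857); divide by -14.523810 → v2 = (1.000000, -0.780328, 0.147541)
Gv2 = (-10.419672, 6.006557, 3.481967); divide by -10.419672 → v3 = (1.000000, -0.576463, -0.334172)
Requested entry of v3: -1062/3178 = -0.33417

-0.33417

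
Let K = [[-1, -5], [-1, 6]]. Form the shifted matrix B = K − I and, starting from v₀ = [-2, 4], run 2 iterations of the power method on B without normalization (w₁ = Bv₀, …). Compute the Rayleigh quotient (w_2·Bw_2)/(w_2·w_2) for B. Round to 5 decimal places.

B = K − I has rows (-2, -5); (-1, 5)
w1 = Bv₀ = ((-2)·(-2) + (-5)·4; (-1)·(-2) + 5·4) = (-16, 22)
w2 = Bw1 = ((-2)·(-16) + (-5)·22; (-1)·(-16) + 5·22) = (-78, 126)
Bw2 = (-474, 708)
w2·Bw2 = 126180; w2·w2 = 21960; μ ≈ 126180/21960 = 5.74590

5.74590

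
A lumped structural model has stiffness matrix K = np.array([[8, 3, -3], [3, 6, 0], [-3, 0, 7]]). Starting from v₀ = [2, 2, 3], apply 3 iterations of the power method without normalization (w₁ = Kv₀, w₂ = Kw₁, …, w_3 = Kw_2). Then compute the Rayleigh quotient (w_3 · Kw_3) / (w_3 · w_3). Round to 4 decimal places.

w1 = Kv₀ = (13, 18, 15)
w2 = Kw1 = (113, 147, 66)
w3 = Kw2 = (1147, 1221, 123)
Kw3 = (12470, 10767, -2580)
w3·Kw3 = 1147·12470 + 1221·10767 + 123·(-2580) = 27132257; w3·w3 = 1147·1147 + 1221·1221 + 123·123 = 2821579
λ ≈ 27132257/2821579 = 9.6160

λ ≈ 9.6160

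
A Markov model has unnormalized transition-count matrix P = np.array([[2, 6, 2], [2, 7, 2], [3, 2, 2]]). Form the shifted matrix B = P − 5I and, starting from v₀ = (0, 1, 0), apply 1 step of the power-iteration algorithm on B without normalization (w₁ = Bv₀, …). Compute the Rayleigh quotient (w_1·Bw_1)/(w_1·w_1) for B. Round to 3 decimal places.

1.364

B = P − 5I has rows (-3, 6, 2); (2, 2, 2); (3, 2, -3)
w1 = Bv₀ = ((-3)·0 + 6·1 + 2·0; 2·0 + 2·1 + 2·0; 3·0 + 2·1 + (-3)·0) = (6, 2, 2)
Bw1 = (-2, 20, 16)
w1·Bw1 = 60; w1·w1 = 44; μ ≈ 60/44 = 1.364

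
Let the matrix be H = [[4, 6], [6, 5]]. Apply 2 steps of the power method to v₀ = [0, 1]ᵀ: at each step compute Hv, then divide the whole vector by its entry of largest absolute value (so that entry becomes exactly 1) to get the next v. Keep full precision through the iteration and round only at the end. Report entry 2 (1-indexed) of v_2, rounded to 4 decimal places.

Hv0 = (6.00000, 5.00000); divide by 6.00000 → v1 = (1.00000, 0.83333)
Hv1 = (9.00000, 10.16667); divide by 10.16667 → v2 = (0.88525, 1.00000)
Requested entry of v2: 61/61 = 1.0000

1.0000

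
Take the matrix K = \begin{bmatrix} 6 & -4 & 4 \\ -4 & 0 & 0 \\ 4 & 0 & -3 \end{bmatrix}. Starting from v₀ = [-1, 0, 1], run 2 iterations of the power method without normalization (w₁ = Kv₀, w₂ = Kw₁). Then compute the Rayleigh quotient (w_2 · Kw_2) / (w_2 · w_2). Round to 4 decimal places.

4.7697

w1 = Kv₀ = (6·(-1) + (-4)·0 + 4·1; (-4)·(-1) + 0·0 + 0·1; 4·(-1) + 0·0 + (-3)·1) = (-2, 4, -7)
w2 = Kw1 = (6·(-2) + (-4)·4 + 4·(-7); (-4)·(-2) + 0·4 + 0·(-7); 4·(-2) + 0·4 + (-3)·(-7)) = (-56, 8, 13)
Kw2 = (-316, 224, -263)
w2·Kw2 = (-56)·(-316) + 8·224 + 13·(-263) = 16069; w2·w2 = (-56)·(-56) + 8·8 + 13·13 = 3369
λ ≈ 16069/3369 = 4.7697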